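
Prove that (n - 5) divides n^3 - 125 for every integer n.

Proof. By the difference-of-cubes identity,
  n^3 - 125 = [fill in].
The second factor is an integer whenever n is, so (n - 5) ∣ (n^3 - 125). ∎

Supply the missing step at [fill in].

(n - 5)(n^2 + 5n + 25)

a^3 - b^3 = (a - b)(a^2 + ab + b^2). With a = n, b = 5:
n^3 - 125 = (n - 5)(n^2 + 5n + 25).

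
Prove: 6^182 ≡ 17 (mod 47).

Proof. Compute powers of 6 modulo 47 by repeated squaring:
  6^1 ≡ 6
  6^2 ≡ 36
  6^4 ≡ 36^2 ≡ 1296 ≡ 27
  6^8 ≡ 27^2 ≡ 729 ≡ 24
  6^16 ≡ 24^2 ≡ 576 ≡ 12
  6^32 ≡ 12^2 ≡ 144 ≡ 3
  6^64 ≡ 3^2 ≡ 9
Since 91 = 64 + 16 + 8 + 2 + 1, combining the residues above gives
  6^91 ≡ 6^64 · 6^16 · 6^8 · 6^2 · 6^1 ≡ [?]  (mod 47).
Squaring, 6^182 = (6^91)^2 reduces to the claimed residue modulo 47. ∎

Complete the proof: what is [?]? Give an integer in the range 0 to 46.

8

Multiply the listed residues: 9 · 12 · 24 · 36 · 6 = 108 → 2592 → 93312 → 559872.
Reducing modulo 47: 559872 = 11912·47 + 8, so 6^91 ≡ 8.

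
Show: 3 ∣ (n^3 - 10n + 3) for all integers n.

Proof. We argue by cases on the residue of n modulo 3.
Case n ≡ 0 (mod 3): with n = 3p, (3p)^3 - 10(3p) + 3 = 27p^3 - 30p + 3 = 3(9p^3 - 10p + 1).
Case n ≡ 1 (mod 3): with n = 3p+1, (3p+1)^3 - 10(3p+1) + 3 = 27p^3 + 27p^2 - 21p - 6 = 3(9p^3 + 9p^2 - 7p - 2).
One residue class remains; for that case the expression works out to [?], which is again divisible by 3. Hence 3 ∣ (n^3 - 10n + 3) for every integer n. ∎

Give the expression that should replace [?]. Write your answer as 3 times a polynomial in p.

3(9p^3 + 18p^2 + 2p - 3)

The residues treated are {0, 1}, so the missing case is n ≡ 2 (mod 3); write n = 3p+2.
Then (3p+2)^3 - 10(3p+2) + 3 = 27p^3 + 54p^2 + 6p - 9 = 3(9p^3 + 18p^2 + 2p - 3).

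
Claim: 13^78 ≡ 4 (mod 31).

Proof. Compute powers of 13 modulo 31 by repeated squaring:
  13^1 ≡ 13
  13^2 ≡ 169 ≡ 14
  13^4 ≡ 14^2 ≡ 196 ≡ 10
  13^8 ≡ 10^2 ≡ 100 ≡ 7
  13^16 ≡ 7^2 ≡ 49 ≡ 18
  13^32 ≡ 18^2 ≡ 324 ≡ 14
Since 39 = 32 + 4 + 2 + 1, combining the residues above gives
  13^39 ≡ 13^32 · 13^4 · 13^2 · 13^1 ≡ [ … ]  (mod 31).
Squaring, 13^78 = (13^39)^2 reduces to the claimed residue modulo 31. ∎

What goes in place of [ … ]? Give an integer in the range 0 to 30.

29

13^32 · 13^4 · 13^2 · 13^1 ≡ 14 · 10 · 14 · 13 = 25480.
25480 mod 31 = 29, so 13^39 ≡ 29 (mod 31).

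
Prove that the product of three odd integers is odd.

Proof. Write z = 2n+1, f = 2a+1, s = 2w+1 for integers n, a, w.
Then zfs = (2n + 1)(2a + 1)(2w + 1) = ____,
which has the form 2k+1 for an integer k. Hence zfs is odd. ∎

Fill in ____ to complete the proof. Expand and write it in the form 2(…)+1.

Expanding: (2n + 1)(2a + 1)(2w + 1) = 8anw + 4an + 4aw + 2a + 4nw + 2n + 2w + 1.
Every term except the constant is even, so this is 2(4anw + 2an + 2aw + a + 2nw + n + w) + 1,
and 4anw + 2an + 2aw + a + 2nw + n + w ∈ ℤ gives the required form.

2(4anw + 2an + 2aw + a + 2nw + n + w) + 1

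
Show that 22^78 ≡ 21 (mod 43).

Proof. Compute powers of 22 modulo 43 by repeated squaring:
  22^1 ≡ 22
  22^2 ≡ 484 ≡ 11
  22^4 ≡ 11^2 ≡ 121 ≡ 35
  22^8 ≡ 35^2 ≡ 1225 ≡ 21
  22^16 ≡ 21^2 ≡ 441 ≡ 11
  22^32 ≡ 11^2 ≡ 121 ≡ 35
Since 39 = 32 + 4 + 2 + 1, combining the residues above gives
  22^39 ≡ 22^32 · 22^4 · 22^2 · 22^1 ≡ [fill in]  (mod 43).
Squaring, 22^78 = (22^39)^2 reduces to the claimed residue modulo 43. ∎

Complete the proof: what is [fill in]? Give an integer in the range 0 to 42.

8

Multiply the listed residues: 35 · 35 · 11 · 22 = 1225 → 13475 → 296450.
Reducing modulo 43: 296450 = 6894·43 + 8, so 22^39 ≡ 8.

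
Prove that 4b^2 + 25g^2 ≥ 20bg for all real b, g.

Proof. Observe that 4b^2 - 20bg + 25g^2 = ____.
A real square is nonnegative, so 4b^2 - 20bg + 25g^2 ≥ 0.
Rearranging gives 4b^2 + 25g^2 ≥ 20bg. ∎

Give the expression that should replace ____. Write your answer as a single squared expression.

(2b - 5g)^2

The leading and trailing coefficients are 2^2 and 5^2, and 20 = 2·2·5, so the trinomial is (2b - 5g)^2.
Hence 4b^2 - 20bg + 25g^2 ≥ 0.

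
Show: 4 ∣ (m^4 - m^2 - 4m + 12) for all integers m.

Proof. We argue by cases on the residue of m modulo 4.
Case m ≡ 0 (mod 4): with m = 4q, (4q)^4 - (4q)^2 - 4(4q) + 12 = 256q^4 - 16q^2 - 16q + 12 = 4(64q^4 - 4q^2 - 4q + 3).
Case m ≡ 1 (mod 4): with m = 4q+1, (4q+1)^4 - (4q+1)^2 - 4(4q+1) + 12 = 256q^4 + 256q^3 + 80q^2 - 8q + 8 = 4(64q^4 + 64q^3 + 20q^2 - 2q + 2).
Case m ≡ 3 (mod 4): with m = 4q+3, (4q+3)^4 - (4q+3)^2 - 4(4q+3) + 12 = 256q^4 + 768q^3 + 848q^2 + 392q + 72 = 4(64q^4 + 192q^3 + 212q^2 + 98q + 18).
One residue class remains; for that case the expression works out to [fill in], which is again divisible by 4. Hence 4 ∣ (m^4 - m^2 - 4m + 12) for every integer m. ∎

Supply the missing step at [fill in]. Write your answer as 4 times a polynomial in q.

4(64q^4 + 128q^3 + 92q^2 + 24q + 4)

The residues treated are {0, 1, 3}, so the missing case is m ≡ 2 (mod 4); write m = 4q+2.
Then (4q+2)^4 - (4q+2)^2 - 4(4q+2) + 12 = 256q^4 + 512q^3 + 368q^2 + 96q + 16 = 4(64q^4 + 128q^3 + 92q^2 + 24q + 4).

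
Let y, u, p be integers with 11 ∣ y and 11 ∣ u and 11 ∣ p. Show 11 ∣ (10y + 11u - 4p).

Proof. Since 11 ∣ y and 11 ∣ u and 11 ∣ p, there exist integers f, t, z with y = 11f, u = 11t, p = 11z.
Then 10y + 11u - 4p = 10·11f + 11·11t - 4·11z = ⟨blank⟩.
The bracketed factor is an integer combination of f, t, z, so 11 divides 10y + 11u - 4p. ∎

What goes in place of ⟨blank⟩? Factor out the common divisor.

Each term has a factor of 11: 10·11f + 11·11t - 4·11z = 11·(10f + 11t - 4z).
Since 10f + 11t - 4z is an integer, 11 ∣ (10y + 11u - 4p).

11(10f + 11t - 4z)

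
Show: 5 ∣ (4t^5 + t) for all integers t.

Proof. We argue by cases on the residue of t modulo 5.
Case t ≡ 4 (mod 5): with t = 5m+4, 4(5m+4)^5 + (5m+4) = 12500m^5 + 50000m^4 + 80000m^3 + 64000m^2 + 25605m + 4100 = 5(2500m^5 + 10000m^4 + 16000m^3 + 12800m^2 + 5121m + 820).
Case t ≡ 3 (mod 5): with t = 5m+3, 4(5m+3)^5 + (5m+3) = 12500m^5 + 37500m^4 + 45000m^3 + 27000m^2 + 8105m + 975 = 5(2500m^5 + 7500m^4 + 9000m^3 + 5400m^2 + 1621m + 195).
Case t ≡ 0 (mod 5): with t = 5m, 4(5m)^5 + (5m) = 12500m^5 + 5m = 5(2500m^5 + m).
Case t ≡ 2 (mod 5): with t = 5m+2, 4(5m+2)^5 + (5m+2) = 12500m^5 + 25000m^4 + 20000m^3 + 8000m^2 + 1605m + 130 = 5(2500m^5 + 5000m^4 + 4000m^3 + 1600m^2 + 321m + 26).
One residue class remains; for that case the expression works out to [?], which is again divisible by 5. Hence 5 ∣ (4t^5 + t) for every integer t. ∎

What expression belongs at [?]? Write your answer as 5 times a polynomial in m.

5(2500m^5 + 2500m^4 + 1000m^3 + 200m^2 + 21m + 1)

The residues treated are {4, 3, 0, 2}, so the missing case is t ≡ 1 (mod 5); write t = 5m+1.
Then 4(5m+1)^5 + (5m+1) = 12500m^5 + 12500m^4 + 5000m^3 + 1000m^2 + 105m + 5 = 5(2500m^5 + 2500m^4 + 1000m^3 + 200m^2 + 21m + 1).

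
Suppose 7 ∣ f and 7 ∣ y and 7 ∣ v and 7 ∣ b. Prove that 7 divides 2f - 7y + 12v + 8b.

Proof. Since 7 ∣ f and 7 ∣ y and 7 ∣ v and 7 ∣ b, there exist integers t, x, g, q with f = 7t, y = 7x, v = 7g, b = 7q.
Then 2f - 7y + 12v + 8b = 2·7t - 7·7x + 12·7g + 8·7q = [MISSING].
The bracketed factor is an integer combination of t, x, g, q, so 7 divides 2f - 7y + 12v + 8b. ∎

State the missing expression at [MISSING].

Each term has a factor of 7: 2·7t - 7·7x + 12·7g + 8·7q = 7·(12g + 8q + 2t - 7x).
Since 12g + 8q + 2t - 7x is an integer, 7 ∣ (2f - 7y + 12v + 8b).

7(12g + 8q + 2t - 7x)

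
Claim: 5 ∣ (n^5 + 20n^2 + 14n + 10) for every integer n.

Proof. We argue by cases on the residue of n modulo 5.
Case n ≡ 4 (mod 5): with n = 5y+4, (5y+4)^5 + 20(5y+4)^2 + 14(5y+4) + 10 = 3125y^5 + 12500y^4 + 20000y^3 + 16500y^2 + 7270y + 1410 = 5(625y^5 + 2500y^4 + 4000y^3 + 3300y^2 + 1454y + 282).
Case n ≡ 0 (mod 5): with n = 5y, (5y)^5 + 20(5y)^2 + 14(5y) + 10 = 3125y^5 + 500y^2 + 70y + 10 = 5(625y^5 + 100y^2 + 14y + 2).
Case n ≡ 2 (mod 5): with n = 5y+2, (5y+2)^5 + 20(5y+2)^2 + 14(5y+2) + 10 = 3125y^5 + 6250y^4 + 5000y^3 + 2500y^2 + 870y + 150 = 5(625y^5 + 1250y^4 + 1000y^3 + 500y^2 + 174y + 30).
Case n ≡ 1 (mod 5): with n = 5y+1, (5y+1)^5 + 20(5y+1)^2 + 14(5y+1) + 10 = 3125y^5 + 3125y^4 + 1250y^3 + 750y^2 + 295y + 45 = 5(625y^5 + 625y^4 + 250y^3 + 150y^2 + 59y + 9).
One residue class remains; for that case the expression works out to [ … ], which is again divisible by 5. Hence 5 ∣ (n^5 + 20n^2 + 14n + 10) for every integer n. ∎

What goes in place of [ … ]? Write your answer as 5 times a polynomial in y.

Only n ≡ 3 (mod 5) is unaccounted for. Put n = 5y+3:
(5y+3)^5 + 20(5y+3)^2 + 14(5y+3) + 10 expands to 3125y^5 + 9375y^4 + 11250y^3 + 7250y^2 + 2695y + 475,
and factoring out 5 leaves 5(625y^5 + 1875y^4 + 2250y^3 + 1450y^2 + 539y + 95).

5(625y^5 + 1875y^4 + 2250y^3 + 1450y^2 + 539y + 95)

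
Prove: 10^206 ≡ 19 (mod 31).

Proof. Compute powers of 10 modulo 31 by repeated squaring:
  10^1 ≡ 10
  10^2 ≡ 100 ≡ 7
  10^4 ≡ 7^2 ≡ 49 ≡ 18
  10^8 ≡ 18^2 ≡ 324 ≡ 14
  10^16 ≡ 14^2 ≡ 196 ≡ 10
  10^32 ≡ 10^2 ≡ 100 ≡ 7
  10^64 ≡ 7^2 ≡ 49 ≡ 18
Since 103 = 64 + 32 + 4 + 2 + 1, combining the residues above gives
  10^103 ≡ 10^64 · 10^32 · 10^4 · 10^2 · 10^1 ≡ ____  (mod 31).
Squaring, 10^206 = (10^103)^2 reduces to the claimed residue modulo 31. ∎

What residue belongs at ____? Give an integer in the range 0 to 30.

9

Multiply the listed residues: 18 · 7 · 18 · 7 · 10 = 126 → 2268 → 15876 → 158760.
Reducing modulo 31: 158760 = 5121·31 + 9, so 10^103 ≡ 9.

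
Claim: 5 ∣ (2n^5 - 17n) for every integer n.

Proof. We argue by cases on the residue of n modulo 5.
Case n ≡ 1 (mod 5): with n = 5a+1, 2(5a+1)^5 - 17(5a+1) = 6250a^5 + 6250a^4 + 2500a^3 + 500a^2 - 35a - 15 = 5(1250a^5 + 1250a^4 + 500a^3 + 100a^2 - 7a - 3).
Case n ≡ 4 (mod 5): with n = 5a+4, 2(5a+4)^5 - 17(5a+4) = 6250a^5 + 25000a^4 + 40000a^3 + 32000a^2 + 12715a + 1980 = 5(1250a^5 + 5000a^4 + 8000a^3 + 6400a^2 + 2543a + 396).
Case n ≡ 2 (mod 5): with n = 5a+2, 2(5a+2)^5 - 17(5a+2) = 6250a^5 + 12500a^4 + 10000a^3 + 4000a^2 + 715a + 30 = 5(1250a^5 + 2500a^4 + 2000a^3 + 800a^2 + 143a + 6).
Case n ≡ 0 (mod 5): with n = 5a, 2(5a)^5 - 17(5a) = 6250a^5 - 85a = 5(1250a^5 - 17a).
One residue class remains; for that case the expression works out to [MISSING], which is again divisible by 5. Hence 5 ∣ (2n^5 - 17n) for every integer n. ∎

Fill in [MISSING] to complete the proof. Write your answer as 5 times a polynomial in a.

The residues treated are {1, 4, 2, 0}, so the missing case is n ≡ 3 (mod 5); write n = 5a+3.
Then 2(5a+3)^5 - 17(5a+3) = 6250a^5 + 18750a^4 + 22500a^3 + 13500a^2 + 3965a + 435 = 5(1250a^5 + 3750a^4 + 4500a^3 + 2700a^2 + 793a + 87).

5(1250a^5 + 3750a^4 + 4500a^3 + 2700a^2 + 793a + 87)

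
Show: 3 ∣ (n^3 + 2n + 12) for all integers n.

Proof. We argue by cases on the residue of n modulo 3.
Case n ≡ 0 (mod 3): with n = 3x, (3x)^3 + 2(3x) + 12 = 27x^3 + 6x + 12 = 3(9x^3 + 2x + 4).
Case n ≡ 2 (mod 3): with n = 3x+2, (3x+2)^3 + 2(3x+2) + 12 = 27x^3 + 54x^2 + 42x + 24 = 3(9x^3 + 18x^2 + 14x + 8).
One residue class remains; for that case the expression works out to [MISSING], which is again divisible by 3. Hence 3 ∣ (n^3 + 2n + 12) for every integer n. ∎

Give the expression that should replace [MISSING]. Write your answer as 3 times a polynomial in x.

3(9x^3 + 9x^2 + 5x + 5)

Only n ≡ 1 (mod 3) is unaccounted for. Put n = 3x+1:
(3x+1)^3 + 2(3x+1) + 12 expands to 27x^3 + 27x^2 + 15x + 15,
and factoring out 3 leaves 3(9x^3 + 9x^2 + 5x + 5).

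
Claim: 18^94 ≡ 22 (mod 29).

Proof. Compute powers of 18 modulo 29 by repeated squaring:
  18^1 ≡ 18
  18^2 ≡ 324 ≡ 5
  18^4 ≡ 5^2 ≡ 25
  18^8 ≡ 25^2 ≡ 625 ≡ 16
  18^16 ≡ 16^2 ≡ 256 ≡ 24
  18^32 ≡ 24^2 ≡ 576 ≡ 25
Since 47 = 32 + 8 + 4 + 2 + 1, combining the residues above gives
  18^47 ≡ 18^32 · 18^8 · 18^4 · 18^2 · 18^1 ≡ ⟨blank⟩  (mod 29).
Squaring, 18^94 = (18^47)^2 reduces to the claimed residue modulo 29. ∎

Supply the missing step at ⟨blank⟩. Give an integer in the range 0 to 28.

18^32 · 18^8 · 18^4 · 18^2 · 18^1 ≡ 25 · 16 · 25 · 5 · 18 = 900000.
900000 mod 29 = 14, so 18^47 ≡ 14 (mod 29).

14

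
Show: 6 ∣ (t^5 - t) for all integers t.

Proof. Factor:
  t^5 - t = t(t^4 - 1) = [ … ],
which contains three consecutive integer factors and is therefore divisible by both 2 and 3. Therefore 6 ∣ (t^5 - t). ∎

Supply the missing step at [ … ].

(t - 1)t(t + 1)(t^2 + 1)

t^4 - 1 = (t^2 - 1)(t^2 + 1), and t^2 - 1 = (t-1)(t+1).
So t(t^4 - 1) = (t - 1)t(t + 1)(t^2 + 1).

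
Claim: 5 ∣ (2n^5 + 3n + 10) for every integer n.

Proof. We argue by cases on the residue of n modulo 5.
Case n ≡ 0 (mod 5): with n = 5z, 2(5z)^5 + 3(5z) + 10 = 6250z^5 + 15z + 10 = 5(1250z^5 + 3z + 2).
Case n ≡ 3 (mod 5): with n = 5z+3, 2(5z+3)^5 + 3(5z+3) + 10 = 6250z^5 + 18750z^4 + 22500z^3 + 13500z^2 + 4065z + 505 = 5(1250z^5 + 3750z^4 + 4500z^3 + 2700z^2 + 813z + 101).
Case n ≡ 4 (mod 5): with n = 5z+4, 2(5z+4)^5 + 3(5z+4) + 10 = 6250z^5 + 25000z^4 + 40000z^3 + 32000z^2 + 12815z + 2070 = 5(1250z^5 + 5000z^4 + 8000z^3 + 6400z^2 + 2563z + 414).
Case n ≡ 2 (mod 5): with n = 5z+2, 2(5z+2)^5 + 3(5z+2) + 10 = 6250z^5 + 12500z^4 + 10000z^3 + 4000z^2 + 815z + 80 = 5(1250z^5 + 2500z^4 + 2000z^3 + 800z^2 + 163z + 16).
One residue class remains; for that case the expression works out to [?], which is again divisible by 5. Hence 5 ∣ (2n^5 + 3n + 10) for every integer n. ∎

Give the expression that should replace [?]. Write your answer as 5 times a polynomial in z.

The residues treated are {0, 3, 4, 2}, so the missing case is n ≡ 1 (mod 5); write n = 5z+1.
Then 2(5z+1)^5 + 3(5z+1) + 10 = 6250z^5 + 6250z^4 + 2500z^3 + 500z^2 + 65z + 15 = 5(1250z^5 + 1250z^4 + 500z^3 + 100z^2 + 13z + 3).

5(1250z^5 + 1250z^4 + 500z^3 + 100z^2 + 13z + 3)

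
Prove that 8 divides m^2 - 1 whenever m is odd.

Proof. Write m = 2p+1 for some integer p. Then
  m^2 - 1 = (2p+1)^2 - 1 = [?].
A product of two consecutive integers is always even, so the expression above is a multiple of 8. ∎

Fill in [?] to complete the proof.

(2p+1)^2 - 1 = 4p^2 + 4p + 1 - 1 = 4p^2 + 4p = 4p(p+1).
Since p and p+1 are consecutive, p(p+1) is even, and 4·(even) is a multiple of 8.

4p(p + 1)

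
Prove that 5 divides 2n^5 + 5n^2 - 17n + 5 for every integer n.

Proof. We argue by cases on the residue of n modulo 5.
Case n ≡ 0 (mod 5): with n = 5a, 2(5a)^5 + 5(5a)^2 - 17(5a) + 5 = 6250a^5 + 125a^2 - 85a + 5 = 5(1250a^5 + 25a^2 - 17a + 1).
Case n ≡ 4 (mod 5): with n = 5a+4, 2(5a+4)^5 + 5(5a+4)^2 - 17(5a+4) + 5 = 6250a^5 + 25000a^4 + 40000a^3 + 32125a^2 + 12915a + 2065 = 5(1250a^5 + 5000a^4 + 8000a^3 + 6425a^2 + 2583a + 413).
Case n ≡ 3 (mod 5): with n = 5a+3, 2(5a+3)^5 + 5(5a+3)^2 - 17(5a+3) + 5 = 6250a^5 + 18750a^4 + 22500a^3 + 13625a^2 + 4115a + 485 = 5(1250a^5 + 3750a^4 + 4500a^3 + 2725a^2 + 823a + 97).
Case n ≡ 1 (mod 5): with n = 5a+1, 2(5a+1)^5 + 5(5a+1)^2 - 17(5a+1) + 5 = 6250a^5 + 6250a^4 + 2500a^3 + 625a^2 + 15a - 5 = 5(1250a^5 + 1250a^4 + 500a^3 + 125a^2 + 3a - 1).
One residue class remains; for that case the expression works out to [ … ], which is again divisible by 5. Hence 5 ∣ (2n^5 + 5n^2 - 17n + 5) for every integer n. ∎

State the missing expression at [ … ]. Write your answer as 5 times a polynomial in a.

5(1250a^5 + 2500a^4 + 2000a^3 + 825a^2 + 163a + 11)

Only n ≡ 2 (mod 5) is unaccounted for. Put n = 5a+2:
2(5a+2)^5 + 5(5a+2)^2 - 17(5a+2) + 5 expands to 6250a^5 + 12500a^4 + 10000a^3 + 4125a^2 + 815a + 55,
and factoring out 5 leaves 5(1250a^5 + 2500a^4 + 2000a^3 + 825a^2 + 163a + 11).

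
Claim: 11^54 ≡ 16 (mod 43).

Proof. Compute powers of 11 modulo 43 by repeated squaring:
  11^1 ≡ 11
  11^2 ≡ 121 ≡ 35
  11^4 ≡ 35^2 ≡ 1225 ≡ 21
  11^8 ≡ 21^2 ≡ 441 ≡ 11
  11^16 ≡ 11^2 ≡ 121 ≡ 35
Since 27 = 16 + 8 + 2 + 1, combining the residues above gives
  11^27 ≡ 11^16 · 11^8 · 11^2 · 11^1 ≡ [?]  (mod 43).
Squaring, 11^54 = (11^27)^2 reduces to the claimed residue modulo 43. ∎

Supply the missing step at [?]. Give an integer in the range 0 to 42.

4

11^16 · 11^8 · 11^2 · 11^1 ≡ 35 · 11 · 35 · 11 = 148225.
148225 mod 43 = 4, so 11^27 ≡ 4 (mod 43).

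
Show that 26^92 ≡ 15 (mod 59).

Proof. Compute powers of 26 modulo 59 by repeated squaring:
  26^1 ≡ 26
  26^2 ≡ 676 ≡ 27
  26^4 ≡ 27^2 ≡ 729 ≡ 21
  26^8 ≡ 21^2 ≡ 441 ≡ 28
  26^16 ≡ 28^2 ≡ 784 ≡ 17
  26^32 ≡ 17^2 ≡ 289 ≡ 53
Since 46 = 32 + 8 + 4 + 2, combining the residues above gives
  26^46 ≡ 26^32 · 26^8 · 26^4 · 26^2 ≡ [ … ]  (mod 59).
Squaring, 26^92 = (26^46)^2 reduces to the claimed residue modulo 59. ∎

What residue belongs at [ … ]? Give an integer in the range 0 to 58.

26^32 · 26^8 · 26^4 · 26^2 ≡ 53 · 28 · 21 · 27 = 841428.
841428 mod 59 = 29, so 26^46 ≡ 29 (mod 59).

29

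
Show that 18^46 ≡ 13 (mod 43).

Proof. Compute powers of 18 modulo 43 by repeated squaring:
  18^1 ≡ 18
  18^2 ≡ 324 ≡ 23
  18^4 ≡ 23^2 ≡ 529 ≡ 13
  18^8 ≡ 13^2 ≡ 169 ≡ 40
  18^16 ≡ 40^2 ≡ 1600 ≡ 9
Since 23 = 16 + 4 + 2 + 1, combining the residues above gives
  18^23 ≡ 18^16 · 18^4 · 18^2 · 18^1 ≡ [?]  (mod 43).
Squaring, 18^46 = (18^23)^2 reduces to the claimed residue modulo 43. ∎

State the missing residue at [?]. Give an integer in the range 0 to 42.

20

18^16 · 18^4 · 18^2 · 18^1 ≡ 9 · 13 · 23 · 18 = 48438.
48438 mod 43 = 20, so 18^23 ≡ 20 (mod 43).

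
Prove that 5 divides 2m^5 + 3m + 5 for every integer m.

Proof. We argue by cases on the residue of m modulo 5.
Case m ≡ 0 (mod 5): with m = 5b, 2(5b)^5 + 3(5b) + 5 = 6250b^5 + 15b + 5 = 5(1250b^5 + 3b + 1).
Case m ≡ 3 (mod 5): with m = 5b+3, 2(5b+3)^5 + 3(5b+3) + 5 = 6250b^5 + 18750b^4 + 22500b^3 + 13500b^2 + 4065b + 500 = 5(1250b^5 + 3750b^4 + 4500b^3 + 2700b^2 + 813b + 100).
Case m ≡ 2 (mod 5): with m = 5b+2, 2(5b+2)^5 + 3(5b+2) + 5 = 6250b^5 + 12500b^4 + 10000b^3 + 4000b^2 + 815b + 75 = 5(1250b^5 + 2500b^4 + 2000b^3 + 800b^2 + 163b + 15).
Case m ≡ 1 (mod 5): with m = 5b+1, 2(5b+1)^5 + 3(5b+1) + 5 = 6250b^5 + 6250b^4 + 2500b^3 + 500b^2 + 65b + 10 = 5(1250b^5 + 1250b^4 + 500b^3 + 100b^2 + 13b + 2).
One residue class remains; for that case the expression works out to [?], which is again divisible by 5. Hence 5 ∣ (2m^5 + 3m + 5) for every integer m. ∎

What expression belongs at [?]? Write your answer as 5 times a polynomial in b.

5(1250b^5 + 5000b^4 + 8000b^3 + 6400b^2 + 2563b + 413)

Only m ≡ 4 (mod 5) is unaccounted for. Put m = 5b+4:
2(5b+4)^5 + 3(5b+4) + 5 expands to 6250b^5 + 25000b^4 + 40000b^3 + 32000b^2 + 12815b + 2065,
and factoring out 5 leaves 5(1250b^5 + 5000b^4 + 8000b^3 + 6400b^2 + 2563b + 413).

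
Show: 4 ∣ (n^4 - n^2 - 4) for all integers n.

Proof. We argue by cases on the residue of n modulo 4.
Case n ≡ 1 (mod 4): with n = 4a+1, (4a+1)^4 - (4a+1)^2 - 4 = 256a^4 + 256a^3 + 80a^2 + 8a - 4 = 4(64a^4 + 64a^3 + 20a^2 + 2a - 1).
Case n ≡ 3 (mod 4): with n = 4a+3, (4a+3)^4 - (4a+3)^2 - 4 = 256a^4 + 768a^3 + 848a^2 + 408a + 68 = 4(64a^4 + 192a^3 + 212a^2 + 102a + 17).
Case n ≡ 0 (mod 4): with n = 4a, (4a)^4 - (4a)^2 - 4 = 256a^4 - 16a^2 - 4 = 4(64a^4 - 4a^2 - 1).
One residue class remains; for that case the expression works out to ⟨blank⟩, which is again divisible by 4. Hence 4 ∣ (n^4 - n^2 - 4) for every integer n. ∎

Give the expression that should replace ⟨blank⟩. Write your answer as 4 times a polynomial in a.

4(64a^4 + 128a^3 + 92a^2 + 28a + 2)

Only n ≡ 2 (mod 4) is unaccounted for. Put n = 4a+2:
(4a+2)^4 - (4a+2)^2 - 4 expands to 256a^4 + 512a^3 + 368a^2 + 112a + 8,
and factoring out 4 leaves 4(64a^4 + 128a^3 + 92a^2 + 28a + 2).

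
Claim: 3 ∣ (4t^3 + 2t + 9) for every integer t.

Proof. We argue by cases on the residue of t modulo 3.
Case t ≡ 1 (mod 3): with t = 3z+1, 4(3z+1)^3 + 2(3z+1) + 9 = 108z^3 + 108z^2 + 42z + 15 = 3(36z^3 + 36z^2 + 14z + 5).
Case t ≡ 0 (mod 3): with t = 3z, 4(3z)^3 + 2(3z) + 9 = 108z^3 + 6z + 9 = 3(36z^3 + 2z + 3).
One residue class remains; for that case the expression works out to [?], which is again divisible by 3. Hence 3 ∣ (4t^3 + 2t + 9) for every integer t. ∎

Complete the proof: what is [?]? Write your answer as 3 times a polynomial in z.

3(36z^3 + 72z^2 + 50z + 15)

The residues treated are {1, 0}, so the missing case is t ≡ 2 (mod 3); write t = 3z+2.
Then 4(3z+2)^3 + 2(3z+2) + 9 = 108z^3 + 216z^2 + 150z + 45 = 3(36z^3 + 72z^2 + 50z + 15).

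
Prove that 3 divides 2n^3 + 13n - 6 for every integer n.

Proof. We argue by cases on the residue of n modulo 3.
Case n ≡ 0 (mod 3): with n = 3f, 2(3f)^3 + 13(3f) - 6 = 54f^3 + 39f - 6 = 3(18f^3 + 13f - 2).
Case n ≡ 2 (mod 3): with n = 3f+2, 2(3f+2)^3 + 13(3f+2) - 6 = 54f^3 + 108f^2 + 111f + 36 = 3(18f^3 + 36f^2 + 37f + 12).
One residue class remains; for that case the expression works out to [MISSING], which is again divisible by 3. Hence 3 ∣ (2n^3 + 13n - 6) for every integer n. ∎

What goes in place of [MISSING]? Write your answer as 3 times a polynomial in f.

3(18f^3 + 18f^2 + 19f + 3)

The residues treated are {0, 2}, so the missing case is n ≡ 1 (mod 3); write n = 3f+1.
Then 2(3f+1)^3 + 13(3f+1) - 6 = 54f^3 + 54f^2 + 57f + 9 = 3(18f^3 + 18f^2 + 19f + 3).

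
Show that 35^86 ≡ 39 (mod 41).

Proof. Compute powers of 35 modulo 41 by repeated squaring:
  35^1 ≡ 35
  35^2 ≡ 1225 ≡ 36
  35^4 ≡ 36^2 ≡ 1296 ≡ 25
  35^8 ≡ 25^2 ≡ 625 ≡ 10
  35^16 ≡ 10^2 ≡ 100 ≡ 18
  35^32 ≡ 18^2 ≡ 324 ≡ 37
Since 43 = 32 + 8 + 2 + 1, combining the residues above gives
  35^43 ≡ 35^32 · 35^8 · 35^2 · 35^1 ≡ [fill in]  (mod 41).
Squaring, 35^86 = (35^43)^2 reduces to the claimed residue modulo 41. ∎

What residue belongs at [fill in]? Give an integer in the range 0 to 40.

30

35^32 · 35^8 · 35^2 · 35^1 ≡ 37 · 10 · 36 · 35 = 466200.
466200 mod 41 = 30, so 35^43 ≡ 30 (mod 41).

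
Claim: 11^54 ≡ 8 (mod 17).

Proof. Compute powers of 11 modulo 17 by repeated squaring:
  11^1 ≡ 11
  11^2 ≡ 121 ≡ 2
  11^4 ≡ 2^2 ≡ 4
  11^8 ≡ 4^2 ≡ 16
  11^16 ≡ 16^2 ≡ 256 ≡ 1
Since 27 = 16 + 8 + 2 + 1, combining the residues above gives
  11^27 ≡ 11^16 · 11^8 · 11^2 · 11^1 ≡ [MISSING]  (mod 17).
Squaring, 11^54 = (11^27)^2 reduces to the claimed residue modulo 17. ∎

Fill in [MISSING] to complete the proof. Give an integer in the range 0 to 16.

11^16 · 11^8 · 11^2 · 11^1 ≡ 1 · 16 · 2 · 11 = 352.
352 mod 17 = 12, so 11^27 ≡ 12 (mod 17).

12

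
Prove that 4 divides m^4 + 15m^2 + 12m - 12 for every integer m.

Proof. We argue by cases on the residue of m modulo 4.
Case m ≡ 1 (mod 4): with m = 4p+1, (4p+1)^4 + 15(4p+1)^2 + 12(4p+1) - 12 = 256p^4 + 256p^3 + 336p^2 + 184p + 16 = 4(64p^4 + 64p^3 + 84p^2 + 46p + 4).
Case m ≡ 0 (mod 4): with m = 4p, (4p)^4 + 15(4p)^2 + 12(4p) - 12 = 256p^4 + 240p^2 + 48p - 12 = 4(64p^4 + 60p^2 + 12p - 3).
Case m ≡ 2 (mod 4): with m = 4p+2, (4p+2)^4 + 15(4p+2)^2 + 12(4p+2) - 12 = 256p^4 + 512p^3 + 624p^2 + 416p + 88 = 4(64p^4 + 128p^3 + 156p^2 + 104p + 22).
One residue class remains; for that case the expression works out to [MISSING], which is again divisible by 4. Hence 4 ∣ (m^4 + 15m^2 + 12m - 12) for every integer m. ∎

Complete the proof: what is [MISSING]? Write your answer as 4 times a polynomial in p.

4(64p^4 + 192p^3 + 276p^2 + 210p + 60)

Only m ≡ 3 (mod 4) is unaccounted for. Put m = 4p+3:
(4p+3)^4 + 15(4p+3)^2 + 12(4p+3) - 12 expands to 256p^4 + 768p^3 + 1104p^2 + 840p + 240,
and factoring out 4 leaves 4(64p^4 + 192p^3 + 276p^2 + 210p + 60).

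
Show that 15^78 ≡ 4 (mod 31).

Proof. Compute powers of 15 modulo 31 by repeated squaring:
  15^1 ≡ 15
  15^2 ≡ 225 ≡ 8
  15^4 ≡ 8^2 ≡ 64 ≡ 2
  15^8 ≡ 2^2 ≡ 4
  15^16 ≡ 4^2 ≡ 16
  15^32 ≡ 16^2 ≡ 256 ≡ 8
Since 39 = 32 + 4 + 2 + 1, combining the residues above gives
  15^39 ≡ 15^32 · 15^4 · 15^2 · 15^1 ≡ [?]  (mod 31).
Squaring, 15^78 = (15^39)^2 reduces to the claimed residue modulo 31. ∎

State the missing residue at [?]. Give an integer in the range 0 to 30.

29

15^32 · 15^4 · 15^2 · 15^1 ≡ 8 · 2 · 8 · 15 = 1920.
1920 mod 31 = 29, so 15^39 ≡ 29 (mod 31).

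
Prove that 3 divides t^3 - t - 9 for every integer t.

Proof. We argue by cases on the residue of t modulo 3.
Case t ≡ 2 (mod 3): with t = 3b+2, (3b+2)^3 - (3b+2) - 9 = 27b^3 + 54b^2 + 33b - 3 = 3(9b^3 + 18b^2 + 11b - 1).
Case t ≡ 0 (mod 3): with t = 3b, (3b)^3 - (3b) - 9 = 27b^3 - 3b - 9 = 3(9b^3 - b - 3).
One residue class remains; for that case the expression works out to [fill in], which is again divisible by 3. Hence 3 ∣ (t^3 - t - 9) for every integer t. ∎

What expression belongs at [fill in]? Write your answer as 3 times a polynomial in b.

3(9b^3 + 9b^2 + 2b - 3)

Only t ≡ 1 (mod 3) is unaccounted for. Put t = 3b+1:
(3b+1)^3 - (3b+1) - 9 expands to 27b^3 + 27b^2 + 6b - 9,
and factoring out 3 leaves 3(9b^3 + 9b^2 + 2b - 3).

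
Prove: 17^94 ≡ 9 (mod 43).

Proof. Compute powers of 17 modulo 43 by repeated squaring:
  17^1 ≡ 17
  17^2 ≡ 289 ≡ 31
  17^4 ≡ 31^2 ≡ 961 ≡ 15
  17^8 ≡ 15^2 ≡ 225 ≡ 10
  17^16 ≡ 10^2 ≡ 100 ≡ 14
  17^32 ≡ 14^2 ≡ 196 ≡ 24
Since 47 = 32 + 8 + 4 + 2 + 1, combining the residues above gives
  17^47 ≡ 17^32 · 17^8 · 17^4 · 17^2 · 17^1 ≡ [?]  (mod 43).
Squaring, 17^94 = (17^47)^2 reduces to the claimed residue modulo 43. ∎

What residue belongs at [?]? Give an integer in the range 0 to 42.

17^32 · 17^8 · 17^4 · 17^2 · 17^1 ≡ 24 · 10 · 15 · 31 · 17 = 1897200.
1897200 mod 43 = 40, so 17^47 ≡ 40 (mod 43).

40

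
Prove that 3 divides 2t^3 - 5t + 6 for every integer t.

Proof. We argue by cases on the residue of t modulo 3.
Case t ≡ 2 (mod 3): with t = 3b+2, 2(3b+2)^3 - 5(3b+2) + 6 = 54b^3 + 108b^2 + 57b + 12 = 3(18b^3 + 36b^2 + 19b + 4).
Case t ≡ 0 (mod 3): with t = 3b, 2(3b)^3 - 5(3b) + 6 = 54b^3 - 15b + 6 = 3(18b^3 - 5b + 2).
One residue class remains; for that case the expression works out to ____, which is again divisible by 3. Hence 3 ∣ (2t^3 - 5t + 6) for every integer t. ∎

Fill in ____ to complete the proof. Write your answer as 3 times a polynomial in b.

3(18b^3 + 18b^2 + b + 1)

The residues treated are {2, 0}, so the missing case is t ≡ 1 (mod 3); write t = 3b+1.
Then 2(3b+1)^3 - 5(3b+1) + 6 = 54b^3 + 54b^2 + 3b + 3 = 3(18b^3 + 18b^2 + b + 1).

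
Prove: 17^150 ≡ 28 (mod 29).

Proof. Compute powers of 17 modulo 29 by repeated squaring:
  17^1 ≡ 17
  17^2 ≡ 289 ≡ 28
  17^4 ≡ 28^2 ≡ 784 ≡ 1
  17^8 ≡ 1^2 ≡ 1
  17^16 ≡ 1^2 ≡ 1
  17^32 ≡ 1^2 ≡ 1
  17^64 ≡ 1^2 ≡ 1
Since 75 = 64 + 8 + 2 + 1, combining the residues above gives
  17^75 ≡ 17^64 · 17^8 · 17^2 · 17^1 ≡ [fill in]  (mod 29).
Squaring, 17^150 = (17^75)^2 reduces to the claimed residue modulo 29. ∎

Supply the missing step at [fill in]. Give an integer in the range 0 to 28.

12

Multiply the listed residues: 1 · 1 · 28 · 17 = 1 → 28 → 476.
Reducing modulo 29: 476 = 16·29 + 12, so 17^75 ≡ 12.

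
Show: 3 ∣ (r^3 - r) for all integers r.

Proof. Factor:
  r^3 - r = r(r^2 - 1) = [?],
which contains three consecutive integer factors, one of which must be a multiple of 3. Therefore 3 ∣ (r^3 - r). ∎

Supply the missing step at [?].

r(r^2 - 1) = r(r - 1)(r + 1) = (r - 1)r(r + 1).
These three factors are consecutive integers, so their product is divisible by 3.

(r - 1)r(r + 1)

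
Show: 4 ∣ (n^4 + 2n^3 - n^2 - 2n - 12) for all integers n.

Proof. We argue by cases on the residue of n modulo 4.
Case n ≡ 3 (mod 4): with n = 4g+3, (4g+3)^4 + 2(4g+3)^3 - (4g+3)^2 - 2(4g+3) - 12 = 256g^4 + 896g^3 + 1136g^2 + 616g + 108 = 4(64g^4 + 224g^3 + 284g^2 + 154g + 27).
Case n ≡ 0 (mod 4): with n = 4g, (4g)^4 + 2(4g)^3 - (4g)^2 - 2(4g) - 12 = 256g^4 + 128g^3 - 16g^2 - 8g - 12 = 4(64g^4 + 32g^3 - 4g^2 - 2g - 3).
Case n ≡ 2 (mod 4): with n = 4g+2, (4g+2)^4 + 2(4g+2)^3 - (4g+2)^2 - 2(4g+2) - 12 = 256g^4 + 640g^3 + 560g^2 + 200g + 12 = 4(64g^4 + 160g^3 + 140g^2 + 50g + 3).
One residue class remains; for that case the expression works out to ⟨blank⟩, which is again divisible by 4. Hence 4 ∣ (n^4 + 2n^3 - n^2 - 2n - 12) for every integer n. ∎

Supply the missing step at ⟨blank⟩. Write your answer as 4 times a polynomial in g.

4(64g^4 + 96g^3 + 44g^2 + 6g - 3)

The residues treated are {3, 0, 2}, so the missing case is n ≡ 1 (mod 4); write n = 4g+1.
Then (4g+1)^4 + 2(4g+1)^3 - (4g+1)^2 - 2(4g+1) - 12 = 256g^4 + 384g^3 + 176g^2 + 24g - 12 = 4(64g^4 + 96g^3 + 44g^2 + 6g - 3).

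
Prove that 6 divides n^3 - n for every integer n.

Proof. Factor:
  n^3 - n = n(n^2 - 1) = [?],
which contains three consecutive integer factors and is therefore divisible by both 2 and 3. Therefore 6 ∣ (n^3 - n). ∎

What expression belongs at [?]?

(n - 1)n(n + 1)

n(n^2 - 1) = n(n - 1)(n + 1) = (n - 1)n(n + 1).
These three factors are consecutive integers, so their product is divisible by 6.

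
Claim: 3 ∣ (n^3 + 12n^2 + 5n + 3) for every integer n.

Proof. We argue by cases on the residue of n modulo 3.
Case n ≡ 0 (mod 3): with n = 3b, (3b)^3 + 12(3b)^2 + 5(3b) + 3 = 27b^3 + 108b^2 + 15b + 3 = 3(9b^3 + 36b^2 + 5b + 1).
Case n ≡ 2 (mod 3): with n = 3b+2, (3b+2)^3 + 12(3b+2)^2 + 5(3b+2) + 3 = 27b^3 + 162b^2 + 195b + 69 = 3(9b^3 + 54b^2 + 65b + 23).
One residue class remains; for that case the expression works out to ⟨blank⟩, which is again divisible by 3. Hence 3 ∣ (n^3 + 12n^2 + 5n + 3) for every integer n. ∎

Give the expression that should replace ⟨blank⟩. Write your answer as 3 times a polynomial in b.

3(9b^3 + 45b^2 + 32b + 7)

Only n ≡ 1 (mod 3) is unaccounted for. Put n = 3b+1:
(3b+1)^3 + 12(3b+1)^2 + 5(3b+1) + 3 expands to 27b^3 + 135b^2 + 96b + 21,
and factoring out 3 leaves 3(9b^3 + 45b^2 + 32b + 7).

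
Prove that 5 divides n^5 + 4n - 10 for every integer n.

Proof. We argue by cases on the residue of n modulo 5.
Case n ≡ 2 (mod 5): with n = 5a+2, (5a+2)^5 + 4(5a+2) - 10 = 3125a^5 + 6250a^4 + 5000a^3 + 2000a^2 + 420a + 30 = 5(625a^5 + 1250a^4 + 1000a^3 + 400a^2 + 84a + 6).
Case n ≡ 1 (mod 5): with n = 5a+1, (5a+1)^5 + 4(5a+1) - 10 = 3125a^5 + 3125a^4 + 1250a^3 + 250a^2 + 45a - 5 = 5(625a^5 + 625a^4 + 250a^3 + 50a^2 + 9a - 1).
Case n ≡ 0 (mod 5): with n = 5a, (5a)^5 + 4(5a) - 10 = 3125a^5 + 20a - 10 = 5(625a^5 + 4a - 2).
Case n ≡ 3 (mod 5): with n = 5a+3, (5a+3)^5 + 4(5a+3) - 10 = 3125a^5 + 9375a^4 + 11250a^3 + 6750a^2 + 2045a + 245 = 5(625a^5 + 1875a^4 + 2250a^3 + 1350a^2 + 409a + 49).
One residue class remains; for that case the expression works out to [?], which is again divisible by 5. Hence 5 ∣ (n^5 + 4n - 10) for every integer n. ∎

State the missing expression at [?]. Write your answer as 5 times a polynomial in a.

5(625a^5 + 2500a^4 + 4000a^3 + 3200a^2 + 1284a + 206)

Only n ≡ 4 (mod 5) is unaccounted for. Put n = 5a+4:
(5a+4)^5 + 4(5a+4) - 10 expands to 3125a^5 + 12500a^4 + 20000a^3 + 16000a^2 + 6420a + 1030,
and factoring out 5 leaves 5(625a^5 + 2500a^4 + 4000a^3 + 3200a^2 + 1284a + 206).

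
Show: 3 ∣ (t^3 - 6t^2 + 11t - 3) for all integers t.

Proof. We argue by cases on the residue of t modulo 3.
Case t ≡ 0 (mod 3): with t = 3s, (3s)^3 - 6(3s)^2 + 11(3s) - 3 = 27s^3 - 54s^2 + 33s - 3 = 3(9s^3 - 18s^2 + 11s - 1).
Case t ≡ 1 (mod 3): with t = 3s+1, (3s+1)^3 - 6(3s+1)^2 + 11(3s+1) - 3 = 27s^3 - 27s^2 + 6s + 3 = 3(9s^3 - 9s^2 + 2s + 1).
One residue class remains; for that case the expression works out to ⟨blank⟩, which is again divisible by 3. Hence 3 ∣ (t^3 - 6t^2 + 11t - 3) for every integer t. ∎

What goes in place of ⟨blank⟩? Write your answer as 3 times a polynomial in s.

The residues treated are {0, 1}, so the missing case is t ≡ 2 (mod 3); write t = 3s+2.
Then (3s+2)^3 - 6(3s+2)^2 + 11(3s+2) - 3 = 27s^3 - 3s + 3 = 3(9s^3 - s + 1).

3(9s^3 - s + 1)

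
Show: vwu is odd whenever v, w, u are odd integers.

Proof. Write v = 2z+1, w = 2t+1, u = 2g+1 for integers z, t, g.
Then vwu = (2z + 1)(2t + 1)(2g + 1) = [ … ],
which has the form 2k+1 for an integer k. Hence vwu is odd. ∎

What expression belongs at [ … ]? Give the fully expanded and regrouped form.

2(4gtz + 2gt + 2gz + g + 2tz + t + z) + 1

Expanding: (2z + 1)(2t + 1)(2g + 1) = 8gtz + 4gt + 4gz + 2g + 4tz + 2t + 2z + 1.
Every term except the constant is even, so this is 2(4gtz + 2gt + 2gz + g + 2tz + t + z) + 1,
and 4gtz + 2gt + 2gz + g + 2tz + t + z ∈ ℤ gives the required form.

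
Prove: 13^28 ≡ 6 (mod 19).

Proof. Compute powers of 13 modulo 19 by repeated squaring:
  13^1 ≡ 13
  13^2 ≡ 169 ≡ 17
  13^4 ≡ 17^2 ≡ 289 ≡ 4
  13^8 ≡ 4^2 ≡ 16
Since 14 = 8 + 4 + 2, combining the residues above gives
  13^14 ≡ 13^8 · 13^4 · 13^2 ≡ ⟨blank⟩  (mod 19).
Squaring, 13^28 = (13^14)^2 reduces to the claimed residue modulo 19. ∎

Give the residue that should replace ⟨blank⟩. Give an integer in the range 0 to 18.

Multiply the listed residues: 16 · 4 · 17 = 64 → 1088.
Reducing modulo 19: 1088 = 57·19 + 5, so 13^14 ≡ 5.

5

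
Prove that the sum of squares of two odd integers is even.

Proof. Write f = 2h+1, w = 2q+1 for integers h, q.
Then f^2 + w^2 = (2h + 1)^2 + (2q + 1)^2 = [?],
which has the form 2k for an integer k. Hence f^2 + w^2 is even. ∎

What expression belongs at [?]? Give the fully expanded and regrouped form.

2(2h^2 + 2h + 2q^2 + 2q + 1)

(2h + 1)^2 + (2q + 1)^2 = 4h^2 + 4h + 4q^2 + 4q + 2
= 2(2h^2 + 2h + 2q^2 + 2q + 1).
Since 2h^2 + 2h + 2q^2 + 2q + 1 is an integer, the sum of squares is of the form 2k for an integer k.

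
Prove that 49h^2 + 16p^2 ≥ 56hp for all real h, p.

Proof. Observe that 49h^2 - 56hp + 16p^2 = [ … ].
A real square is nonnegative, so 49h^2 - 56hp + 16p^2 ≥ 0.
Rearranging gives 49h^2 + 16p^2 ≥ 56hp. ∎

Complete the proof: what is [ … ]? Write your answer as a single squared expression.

(7h - 4p)^2

49h^2 - 56hp + 16p^2 is a perfect-square trinomial: the outer terms are (7h)^2 and (4p)^2, and the cross term is -2·7h·4p.
So 49h^2 - 56hp + 16p^2 = (7h - 4p)^2 ≥ 0.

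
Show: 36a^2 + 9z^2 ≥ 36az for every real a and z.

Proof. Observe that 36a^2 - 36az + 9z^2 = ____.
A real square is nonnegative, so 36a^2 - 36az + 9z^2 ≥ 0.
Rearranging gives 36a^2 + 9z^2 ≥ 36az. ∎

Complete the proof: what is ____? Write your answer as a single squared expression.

(6a - 3z)^2

36a^2 - 36az + 9z^2 is a perfect-square trinomial: the outer terms are (6a)^2 and (3z)^2, and the cross term is -2·6a·3z.
So 36a^2 - 36az + 9z^2 = (6a - 3z)^2 ≥ 0.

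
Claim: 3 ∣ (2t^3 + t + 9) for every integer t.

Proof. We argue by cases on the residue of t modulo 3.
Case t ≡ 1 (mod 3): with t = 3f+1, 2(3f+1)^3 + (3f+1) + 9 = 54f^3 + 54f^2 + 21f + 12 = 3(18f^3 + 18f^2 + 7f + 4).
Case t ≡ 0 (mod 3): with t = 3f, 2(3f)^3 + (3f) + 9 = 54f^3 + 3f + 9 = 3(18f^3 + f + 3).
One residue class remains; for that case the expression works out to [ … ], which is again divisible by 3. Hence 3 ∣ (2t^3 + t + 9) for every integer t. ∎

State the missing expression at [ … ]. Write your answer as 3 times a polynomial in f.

3(18f^3 + 36f^2 + 25f + 9)

The residues treated are {1, 0}, so the missing case is t ≡ 2 (mod 3); write t = 3f+2.
Then 2(3f+2)^3 + (3f+2) + 9 = 54f^3 + 108f^2 + 75f + 27 = 3(18f^3 + 36f^2 + 25f + 9).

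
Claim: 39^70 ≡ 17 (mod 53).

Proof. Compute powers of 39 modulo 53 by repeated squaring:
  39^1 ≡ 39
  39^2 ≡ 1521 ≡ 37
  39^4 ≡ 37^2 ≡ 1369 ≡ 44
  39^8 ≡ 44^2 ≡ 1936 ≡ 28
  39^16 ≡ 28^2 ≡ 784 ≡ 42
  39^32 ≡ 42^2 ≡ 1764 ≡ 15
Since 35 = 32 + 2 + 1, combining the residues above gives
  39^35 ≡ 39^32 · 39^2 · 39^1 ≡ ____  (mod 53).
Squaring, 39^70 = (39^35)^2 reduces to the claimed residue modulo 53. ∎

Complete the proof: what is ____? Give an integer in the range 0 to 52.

21

Multiply the listed residues: 15 · 37 · 39 = 555 → 21645.
Reducing modulo 53: 21645 = 408·53 + 21, so 39^35 ≡ 21.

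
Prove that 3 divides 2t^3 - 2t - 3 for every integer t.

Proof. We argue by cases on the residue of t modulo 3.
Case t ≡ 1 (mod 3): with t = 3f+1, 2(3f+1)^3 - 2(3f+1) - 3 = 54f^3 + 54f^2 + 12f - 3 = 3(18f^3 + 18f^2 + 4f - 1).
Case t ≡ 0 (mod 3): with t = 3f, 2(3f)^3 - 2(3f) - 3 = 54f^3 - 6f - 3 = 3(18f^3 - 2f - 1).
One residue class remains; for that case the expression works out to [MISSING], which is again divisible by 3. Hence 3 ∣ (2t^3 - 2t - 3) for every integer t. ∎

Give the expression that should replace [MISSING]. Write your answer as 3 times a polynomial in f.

Only t ≡ 2 (mod 3) is unaccounted for. Put t = 3f+2:
2(3f+2)^3 - 2(3f+2) - 3 expands to 54f^3 + 108f^2 + 66f + 9,
and factoring out 3 leaves 3(18f^3 + 36f^2 + 22f + 3).

3(18f^3 + 36f^2 + 22f + 3)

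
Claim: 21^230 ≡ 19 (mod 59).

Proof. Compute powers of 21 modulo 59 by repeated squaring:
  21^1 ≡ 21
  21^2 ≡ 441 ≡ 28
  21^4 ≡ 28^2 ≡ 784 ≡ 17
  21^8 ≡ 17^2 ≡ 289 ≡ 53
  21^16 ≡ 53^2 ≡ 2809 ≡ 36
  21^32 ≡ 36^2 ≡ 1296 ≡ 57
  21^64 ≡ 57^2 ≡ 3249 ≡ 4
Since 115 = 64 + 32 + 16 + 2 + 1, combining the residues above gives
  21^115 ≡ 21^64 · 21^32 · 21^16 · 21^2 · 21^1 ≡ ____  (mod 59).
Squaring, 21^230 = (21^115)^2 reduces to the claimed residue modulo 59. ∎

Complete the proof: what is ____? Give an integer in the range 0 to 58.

Multiply the listed residues: 4 · 57 · 36 · 28 · 21 = 228 → 8208 → 229824 → 4826304.
Reducing modulo 59: 4826304 = 81801·59 + 45, so 21^115 ≡ 45.

45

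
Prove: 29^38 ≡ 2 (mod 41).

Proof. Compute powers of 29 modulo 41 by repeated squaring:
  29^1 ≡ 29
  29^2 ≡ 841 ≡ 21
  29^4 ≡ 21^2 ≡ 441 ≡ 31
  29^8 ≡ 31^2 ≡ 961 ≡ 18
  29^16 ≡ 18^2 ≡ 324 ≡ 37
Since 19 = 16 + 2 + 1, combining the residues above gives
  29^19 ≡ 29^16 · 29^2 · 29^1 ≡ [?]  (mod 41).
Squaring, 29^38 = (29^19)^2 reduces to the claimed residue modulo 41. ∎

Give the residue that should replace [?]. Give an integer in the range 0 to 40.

Multiply the listed residues: 37 · 21 · 29 = 777 → 22533.
Reducing modulo 41: 22533 = 549·41 + 24, so 29^19 ≡ 24.

24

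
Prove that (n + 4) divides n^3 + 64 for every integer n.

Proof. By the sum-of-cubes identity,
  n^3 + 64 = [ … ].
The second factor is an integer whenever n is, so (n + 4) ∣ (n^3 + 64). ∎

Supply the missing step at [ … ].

Polynomial division of n^3 + 64 by n + 4 leaves remainder 0 and quotient n^2 - 4n + 16.
Hence n^3 + 64 = (n + 4)(n^2 - 4n + 16).

(n + 4)(n^2 - 4n + 16)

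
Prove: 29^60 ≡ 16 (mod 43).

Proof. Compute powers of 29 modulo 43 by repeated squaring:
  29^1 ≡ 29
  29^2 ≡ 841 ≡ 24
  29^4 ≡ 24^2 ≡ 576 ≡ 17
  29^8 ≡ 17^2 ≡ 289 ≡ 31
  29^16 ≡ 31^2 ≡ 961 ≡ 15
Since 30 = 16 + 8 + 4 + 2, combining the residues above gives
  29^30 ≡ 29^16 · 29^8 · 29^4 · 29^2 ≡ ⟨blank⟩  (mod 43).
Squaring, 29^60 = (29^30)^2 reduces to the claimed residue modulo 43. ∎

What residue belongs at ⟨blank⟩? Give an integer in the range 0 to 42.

29^16 · 29^8 · 29^4 · 29^2 ≡ 15 · 31 · 17 · 24 = 189720.
189720 mod 43 = 4, so 29^30 ≡ 4 (mod 43).

4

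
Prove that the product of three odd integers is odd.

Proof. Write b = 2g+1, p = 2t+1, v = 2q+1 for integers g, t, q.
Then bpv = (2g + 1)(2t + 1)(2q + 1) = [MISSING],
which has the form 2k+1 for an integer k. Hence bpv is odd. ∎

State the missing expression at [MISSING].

Expanding: (2g + 1)(2t + 1)(2q + 1) = 8gqt + 4gq + 4gt + 2g + 4qt + 2q + 2t + 1.
Every term except the constant is even, so this is 2(4gqt + 2gq + 2gt + g + 2qt + q + t) + 1,
and 4gqt + 2gq + 2gt + g + 2qt + q + t ∈ ℤ gives the required form.

2(4gqt + 2gq + 2gt + g + 2qt + q + t) + 1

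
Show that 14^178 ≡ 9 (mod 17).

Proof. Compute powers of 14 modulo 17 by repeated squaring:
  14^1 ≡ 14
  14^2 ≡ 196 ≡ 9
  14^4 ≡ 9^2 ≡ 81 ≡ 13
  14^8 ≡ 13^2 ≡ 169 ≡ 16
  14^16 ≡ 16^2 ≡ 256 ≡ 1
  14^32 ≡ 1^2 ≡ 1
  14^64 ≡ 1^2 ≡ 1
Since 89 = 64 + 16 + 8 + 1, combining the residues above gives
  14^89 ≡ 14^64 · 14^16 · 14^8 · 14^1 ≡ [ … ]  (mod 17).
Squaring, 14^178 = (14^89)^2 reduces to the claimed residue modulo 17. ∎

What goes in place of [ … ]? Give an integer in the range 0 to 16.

3

14^64 · 14^16 · 14^8 · 14^1 ≡ 1 · 1 · 16 · 14 = 224.
224 mod 17 = 3, so 14^89 ≡ 3 (mod 17).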